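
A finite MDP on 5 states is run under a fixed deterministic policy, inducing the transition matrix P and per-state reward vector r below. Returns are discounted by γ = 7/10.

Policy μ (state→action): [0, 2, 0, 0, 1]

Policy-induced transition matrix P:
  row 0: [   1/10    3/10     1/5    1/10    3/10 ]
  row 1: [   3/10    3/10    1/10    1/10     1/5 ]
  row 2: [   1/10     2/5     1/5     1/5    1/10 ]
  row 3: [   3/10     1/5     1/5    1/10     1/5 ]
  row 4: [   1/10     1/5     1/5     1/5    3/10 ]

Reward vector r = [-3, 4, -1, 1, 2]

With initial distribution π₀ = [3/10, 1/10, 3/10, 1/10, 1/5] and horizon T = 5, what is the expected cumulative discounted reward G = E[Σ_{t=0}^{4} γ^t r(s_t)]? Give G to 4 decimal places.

t=0: π = [0.3000, 0.1000, 0.3000, 0.1000, 0.2000], E[r] = -0.3000, γ^t·E[r] = -0.300000, running G = -0.300000
t=1: π = [0.1400, 0.3000, 0.1900, 0.1500, 0.2200], E[r] = 1.1800, γ^t·E[r] = 0.826000, running G = 0.526000
t=2: π = [0.1900, 0.2820, 0.1700, 0.1410, 0.2170], E[r] = 0.9630, γ^t·E[r] = 0.471870, running G = 0.997870
t=3: π = [0.1846, 0.2812, 0.1718, 0.1387, 0.2237], E[r] = 0.9853, γ^t·E[r] = 0.337958, running G = 1.335828
t=4: π = [0.1840, 0.2809, 0.1719, 0.1396, 0.2237], E[r] = 0.9868, γ^t·E[r] = 0.236928, running G = 1.572756

G = 1.5728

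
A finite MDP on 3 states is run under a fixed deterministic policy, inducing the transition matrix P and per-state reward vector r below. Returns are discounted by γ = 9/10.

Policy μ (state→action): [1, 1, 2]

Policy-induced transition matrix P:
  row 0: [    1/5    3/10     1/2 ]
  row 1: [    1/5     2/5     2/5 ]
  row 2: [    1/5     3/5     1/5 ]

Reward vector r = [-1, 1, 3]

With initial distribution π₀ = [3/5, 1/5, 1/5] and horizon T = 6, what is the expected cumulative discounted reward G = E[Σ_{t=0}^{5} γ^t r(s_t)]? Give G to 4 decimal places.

t=0: π = [0.6000, 0.2000, 0.2000], E[r] = 0.2000, γ^t·E[r] = 0.200000, running G = 0.200000
t=1: π = [0.2000, 0.3800, 0.4200], E[r] = 1.4400, γ^t·E[r] = 1.296000, running G = 1.496000
t=2: π = [0.2000, 0.4640, 0.3360], E[r] = 1.2720, γ^t·E[r] = 1.030320, running G = 2.526320
t=3: π = [0.2000, 0.4472, 0.3528], E[r] = 1.3056, γ^t·E[r] = 0.951782, running G = 3.478102
t=4: π = [0.2000, 0.4506, 0.3494], E[r] = 1.2989, γ^t·E[r] = 0.852195, running G = 4.330298
t=5: π = [0.2000, 0.4499, 0.3501], E[r] = 1.3002, γ^t·E[r] = 0.767769, running G = 5.098067

G = 5.0981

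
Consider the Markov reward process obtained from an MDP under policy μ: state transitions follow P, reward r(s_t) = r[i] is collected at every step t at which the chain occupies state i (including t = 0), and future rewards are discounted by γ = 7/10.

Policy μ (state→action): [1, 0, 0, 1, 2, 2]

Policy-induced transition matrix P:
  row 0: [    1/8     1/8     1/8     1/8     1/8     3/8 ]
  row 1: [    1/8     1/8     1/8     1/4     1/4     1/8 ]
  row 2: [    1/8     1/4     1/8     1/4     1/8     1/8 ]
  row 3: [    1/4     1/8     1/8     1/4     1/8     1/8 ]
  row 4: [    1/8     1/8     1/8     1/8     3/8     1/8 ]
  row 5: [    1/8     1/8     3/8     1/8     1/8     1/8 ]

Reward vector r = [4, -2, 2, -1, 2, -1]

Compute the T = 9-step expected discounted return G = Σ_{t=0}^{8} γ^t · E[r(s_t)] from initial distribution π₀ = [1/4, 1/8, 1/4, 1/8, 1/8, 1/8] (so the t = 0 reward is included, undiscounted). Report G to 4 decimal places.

G = 2.6229

t=0: π = [0.2500, 0.1250, 0.2500, 0.1250, 0.1250, 0.1250], E[r] = 1.2500, γ^t·E[r] = 1.250000, running G = 1.250000
t=1: π = [0.1406, 0.1563, 0.1563, 0.1875, 0.1719, 0.1875], E[r] = 0.5313, γ^t·E[r] = 0.371875, running G = 1.621875
t=2: π = [0.1484, 0.1445, 0.1719, 0.1875, 0.1875, 0.1602], E[r] = 0.6758, γ^t·E[r] = 0.331133, running G = 1.953008
t=3: π = [0.1484, 0.1465, 0.1650, 0.1880, 0.1899, 0.1621], E[r] = 0.6606, γ^t·E[r] = 0.226601, running G = 2.179609
t=4: π = [0.1485, 0.1456, 0.1655, 0.1874, 0.1908, 0.1621], E[r] = 0.6658, γ^t·E[r] = 0.159866, running G = 2.339475
t=5: π = [0.1484, 0.1457, 0.1655, 0.1873, 0.1909, 0.1621], E[r] = 0.6657, γ^t·E[r] = 0.111892, running G = 2.451368
t=6: π = [0.1484, 0.1457, 0.1655, 0.1873, 0.1909, 0.1621], E[r] = 0.6658, γ^t·E[r] = 0.078330, running G = 2.529697
t=7: π = [0.1484, 0.1457, 0.1655, 0.1873, 0.1909, 0.1621], E[r] = 0.6658, γ^t·E[r] = 0.054831, running G = 2.584529
t=8: π = [0.1484, 0.1457, 0.1655, 0.1873, 0.1909, 0.1621], E[r] = 0.6658, γ^t·E[r] = 0.038382, running G = 2.622911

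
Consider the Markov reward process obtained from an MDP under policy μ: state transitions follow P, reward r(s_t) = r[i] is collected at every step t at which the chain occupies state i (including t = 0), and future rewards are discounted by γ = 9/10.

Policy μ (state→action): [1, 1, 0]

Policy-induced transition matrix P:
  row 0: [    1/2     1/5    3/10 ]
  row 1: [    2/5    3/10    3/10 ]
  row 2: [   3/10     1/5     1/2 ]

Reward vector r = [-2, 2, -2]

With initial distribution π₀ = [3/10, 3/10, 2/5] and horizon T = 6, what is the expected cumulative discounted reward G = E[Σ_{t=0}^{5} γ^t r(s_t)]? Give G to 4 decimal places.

t=0: π = [0.3000, 0.3000, 0.4000], E[r] = -0.8000, γ^t·E[r] = -0.800000, running G = -0.800000
t=1: π = [0.3900, 0.2300, 0.3800], E[r] = -1.0800, γ^t·E[r] = -0.972000, running G = -1.772000
t=2: π = [0.4010, 0.2230, 0.3760], E[r] = -1.1080, γ^t·E[r] = -0.897480, running G = -2.669480
t=3: π = [0.4025, 0.2223, 0.3752], E[r] = -1.1108, γ^t·E[r] = -0.809773, running G = -3.479253
t=4: π = [0.4027, 0.2222, 0.3750], E[r] = -1.1111, γ^t·E[r] = -0.728980, running G = -4.208233
t=5: π = [0.4028, 0.2222, 0.3750], E[r] = -1.1111, γ^t·E[r] = -0.656098, running G = -4.864331

G = -4.8643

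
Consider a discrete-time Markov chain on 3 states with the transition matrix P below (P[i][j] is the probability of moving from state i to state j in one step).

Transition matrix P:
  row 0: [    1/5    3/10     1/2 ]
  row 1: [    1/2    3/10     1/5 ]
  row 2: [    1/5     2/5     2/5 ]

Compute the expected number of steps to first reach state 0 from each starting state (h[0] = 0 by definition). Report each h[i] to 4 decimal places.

h = [0.0000, 2.3529, 3.2353]

First-step conditioning: h[0] = 0; for i ≠ 0, h[i] = 1 + Σ_k P[i][k]·h[k].
  h[1] = 1 + 3/10·h[1] + 1/5·h[2]
  h[2] = 1 + 2/5·h[1] + 2/5·h[2]
Solving the 2×2 linear system over states ≠ 0 gives exactly h = [0, 40/17, 55/17] (h[0] = 0 is the target).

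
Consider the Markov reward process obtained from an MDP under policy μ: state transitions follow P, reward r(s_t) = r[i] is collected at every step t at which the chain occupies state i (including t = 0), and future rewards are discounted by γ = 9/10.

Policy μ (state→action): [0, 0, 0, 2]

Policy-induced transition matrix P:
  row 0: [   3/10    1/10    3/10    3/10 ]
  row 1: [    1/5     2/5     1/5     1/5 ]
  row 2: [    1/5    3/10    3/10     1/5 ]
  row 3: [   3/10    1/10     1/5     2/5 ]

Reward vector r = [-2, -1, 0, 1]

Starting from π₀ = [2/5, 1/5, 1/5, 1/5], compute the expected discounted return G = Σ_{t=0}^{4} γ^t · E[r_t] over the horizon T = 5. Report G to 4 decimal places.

G = -2.1596

t=0: π = [0.4000, 0.2000, 0.2000, 0.2000], E[r] = -0.8000, γ^t·E[r] = -0.800000, running G = -0.800000
t=1: π = [0.2600, 0.2000, 0.2600, 0.2800], E[r] = -0.4400, γ^t·E[r] = -0.396000, running G = -1.196000
t=2: π = [0.2540, 0.2120, 0.2520, 0.2820], E[r] = -0.4380, γ^t·E[r] = -0.354780, running G = -1.550780
t=3: π = [0.2536, 0.2140, 0.2506, 0.2818], E[r] = -0.4394, γ^t·E[r] = -0.320323, running G = -1.871103
t=4: π = [0.2535, 0.2143, 0.2504, 0.2817], E[r] = -0.4397, γ^t·E[r] = -0.288474, running G = -2.159577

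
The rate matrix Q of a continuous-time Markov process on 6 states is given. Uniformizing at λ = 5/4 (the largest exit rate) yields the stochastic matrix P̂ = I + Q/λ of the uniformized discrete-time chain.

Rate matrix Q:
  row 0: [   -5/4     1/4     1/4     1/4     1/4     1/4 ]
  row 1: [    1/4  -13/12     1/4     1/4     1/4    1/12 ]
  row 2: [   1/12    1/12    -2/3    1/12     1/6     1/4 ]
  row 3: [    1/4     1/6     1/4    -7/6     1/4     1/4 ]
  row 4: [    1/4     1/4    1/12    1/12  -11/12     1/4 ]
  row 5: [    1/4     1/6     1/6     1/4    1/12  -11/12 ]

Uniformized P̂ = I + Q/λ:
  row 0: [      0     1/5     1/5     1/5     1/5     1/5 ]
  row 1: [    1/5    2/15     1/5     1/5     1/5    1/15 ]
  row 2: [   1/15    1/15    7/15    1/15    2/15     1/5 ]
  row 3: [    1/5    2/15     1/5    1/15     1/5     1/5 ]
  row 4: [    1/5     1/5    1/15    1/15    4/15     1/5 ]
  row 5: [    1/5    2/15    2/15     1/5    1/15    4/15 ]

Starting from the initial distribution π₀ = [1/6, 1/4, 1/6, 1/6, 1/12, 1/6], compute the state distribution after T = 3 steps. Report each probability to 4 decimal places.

π = [0.1418, 0.1393, 0.2239, 0.1299, 0.1708, 0.1943]

t=0: π = [0.1667, 0.2500, 0.1667, 0.1667, 0.0833, 0.1667]
t=1: π = [0.1444, 0.1389, 0.2222, 0.1444, 0.1722, 0.1778]
t=2: π = [0.1415, 0.1396, 0.2244, 0.1281, 0.1730, 0.1933]
t=3: π = [0.1418, 0.1393, 0.2239, 0.1299, 0.1708, 0.1943]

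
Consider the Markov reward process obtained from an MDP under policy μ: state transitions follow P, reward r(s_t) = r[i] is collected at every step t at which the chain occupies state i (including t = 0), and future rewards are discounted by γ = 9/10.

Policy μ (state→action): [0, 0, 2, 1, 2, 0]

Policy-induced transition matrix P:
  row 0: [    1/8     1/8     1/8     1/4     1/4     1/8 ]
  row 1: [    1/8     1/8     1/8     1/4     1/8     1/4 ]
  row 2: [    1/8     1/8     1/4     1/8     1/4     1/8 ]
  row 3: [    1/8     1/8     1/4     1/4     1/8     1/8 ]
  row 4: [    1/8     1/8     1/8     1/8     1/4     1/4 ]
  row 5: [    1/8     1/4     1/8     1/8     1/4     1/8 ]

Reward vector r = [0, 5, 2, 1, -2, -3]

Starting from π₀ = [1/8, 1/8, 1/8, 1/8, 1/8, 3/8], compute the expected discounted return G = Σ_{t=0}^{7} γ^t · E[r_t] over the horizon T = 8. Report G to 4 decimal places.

t=0: π = [0.1250, 0.1250, 0.1250, 0.1250, 0.1250, 0.3750], E[r] = -0.3750, γ^t·E[r] = -0.375000, running G = -0.375000
t=1: π = [0.1250, 0.1719, 0.1563, 0.1719, 0.2188, 0.1563], E[r] = 0.4375, γ^t·E[r] = 0.393750, running G = 0.018750
t=2: π = [0.1250, 0.1445, 0.1660, 0.1836, 0.2070, 0.1738], E[r] = 0.3027, γ^t·E[r] = 0.245215, running G = 0.263965
t=3: π = [0.1250, 0.1467, 0.1687, 0.1816, 0.2090, 0.1689], E[r] = 0.3279, γ^t·E[r] = 0.239025, running G = 0.502990
t=4: π = [0.1250, 0.1461, 0.1688, 0.1817, 0.2090, 0.1695], E[r] = 0.3235, γ^t·E[r] = 0.212279, running G = 0.715269
t=5: π = [0.1250, 0.1462, 0.1688, 0.1816, 0.2090, 0.1694], E[r] = 0.3239, γ^t·E[r] = 0.191274, running G = 0.906544
t=6: π = [0.1250, 0.1462, 0.1688, 0.1816, 0.2090, 0.1694], E[r] = 0.3238, γ^t·E[r] = 0.172084, running G = 1.078628
t=7: π = [0.1250, 0.1462, 0.1688, 0.1816, 0.2090, 0.1694], E[r] = 0.3238, γ^t·E[r] = 0.154879, running G = 1.233507

G = 1.2335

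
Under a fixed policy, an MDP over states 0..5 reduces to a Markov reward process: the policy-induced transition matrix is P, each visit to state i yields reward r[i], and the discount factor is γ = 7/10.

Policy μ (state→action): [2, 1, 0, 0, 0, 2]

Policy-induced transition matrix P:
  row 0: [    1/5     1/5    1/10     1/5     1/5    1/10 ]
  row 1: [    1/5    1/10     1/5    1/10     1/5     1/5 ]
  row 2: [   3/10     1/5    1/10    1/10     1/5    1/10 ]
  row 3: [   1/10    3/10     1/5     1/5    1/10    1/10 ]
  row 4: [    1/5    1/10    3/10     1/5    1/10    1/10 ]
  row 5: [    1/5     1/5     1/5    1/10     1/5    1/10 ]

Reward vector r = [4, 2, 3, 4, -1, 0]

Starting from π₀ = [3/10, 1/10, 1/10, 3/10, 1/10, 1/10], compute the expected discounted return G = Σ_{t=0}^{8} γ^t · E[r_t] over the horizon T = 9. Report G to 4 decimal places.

G = 7.5348

t=0: π = [0.3000, 0.1000, 0.1000, 0.3000, 0.1000, 0.1000], E[r] = 2.8000, γ^t·E[r] = 2.800000, running G = 2.800000
t=1: π = [0.1800, 0.2100, 0.1700, 0.1700, 0.1600, 0.1100], E[r] = 2.1700, γ^t·E[r] = 1.519000, running G = 4.319000
t=2: π = [0.2000, 0.1800, 0.1810, 0.1510, 0.1670, 0.1210], E[r] = 2.1400, γ^t·E[r] = 1.048600, running G = 5.367600
t=3: π = [0.2030, 0.1804, 0.1786, 0.1518, 0.1682, 0.1180], E[r] = 2.1476, γ^t·E[r] = 0.736627, running G = 6.104227
t=4: π = [0.2027, 0.1803, 0.1787, 0.1523, 0.1680, 0.1180], E[r] = 2.1485, γ^t·E[r] = 0.515864, running G = 6.620091
t=5: π = [0.2026, 0.1804, 0.1787, 0.1523, 0.1680, 0.1180], E[r] = 2.1486, γ^t·E[r] = 0.361108, running G = 6.981200
t=6: π = [0.2026, 0.1804, 0.1787, 0.1523, 0.1680, 0.1180], E[r] = 2.1485, γ^t·E[r] = 0.252771, running G = 7.233971
t=7: π = [0.2026, 0.1804, 0.1787, 0.1523, 0.1680, 0.1180], E[r] = 2.1485, γ^t·E[r] = 0.176940, running G = 7.410911
t=8: π = [0.2026, 0.1804, 0.1787, 0.1523, 0.1680, 0.1180], E[r] = 2.1485, γ^t·E[r] = 0.123858, running G = 7.534769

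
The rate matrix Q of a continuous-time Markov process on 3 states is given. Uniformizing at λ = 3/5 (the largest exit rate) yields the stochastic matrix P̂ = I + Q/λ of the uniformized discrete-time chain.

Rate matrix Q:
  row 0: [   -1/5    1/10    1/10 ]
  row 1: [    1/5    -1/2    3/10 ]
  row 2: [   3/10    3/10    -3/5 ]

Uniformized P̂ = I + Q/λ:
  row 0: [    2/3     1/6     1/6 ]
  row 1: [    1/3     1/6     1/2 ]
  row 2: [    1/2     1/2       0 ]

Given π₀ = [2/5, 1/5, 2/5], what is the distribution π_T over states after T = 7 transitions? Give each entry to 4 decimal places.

π = [0.5527, 0.2371, 0.2102]

t=0: π = [0.4000, 0.2000, 0.4000]
t=1: π = [0.5333, 0.3000, 0.1667]
t=2: π = [0.5389, 0.2222, 0.2389]
t=3: π = [0.5528, 0.2463, 0.2009]
t=4: π = [0.5511, 0.2336, 0.2153]
t=5: π = [0.5529, 0.2384, 0.2087]
t=6: π = [0.5524, 0.2362, 0.2114]
t=7: π = [0.5527, 0.2371, 0.2102]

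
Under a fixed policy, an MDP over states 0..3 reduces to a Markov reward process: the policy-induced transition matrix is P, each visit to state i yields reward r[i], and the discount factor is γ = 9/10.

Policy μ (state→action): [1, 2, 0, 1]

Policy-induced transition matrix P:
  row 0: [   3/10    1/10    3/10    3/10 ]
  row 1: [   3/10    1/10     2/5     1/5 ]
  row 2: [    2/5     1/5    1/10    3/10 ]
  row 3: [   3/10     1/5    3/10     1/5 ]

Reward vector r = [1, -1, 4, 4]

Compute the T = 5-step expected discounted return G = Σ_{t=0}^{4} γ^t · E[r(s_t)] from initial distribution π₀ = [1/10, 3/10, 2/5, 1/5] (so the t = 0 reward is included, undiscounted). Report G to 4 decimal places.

t=0: π = [0.1000, 0.3000, 0.4000, 0.2000], E[r] = 2.2000, γ^t·E[r] = 2.200000, running G = 2.200000
t=1: π = [0.3400, 0.1600, 0.2500, 0.2500], E[r] = 2.1800, γ^t·E[r] = 1.962000, running G = 4.162000
t=2: π = [0.3250, 0.1500, 0.2660, 0.2590], E[r] = 2.2750, γ^t·E[r] = 1.842750, running G = 6.004750
t=3: π = [0.3266, 0.1525, 0.2618, 0.2591], E[r] = 2.2577, γ^t·E[r] = 1.645863, running G = 7.650613
t=4: π = [0.3262, 0.1521, 0.2629, 0.2588], E[r] = 2.2610, γ^t·E[r] = 1.483449, running G = 9.134062

G = 9.1341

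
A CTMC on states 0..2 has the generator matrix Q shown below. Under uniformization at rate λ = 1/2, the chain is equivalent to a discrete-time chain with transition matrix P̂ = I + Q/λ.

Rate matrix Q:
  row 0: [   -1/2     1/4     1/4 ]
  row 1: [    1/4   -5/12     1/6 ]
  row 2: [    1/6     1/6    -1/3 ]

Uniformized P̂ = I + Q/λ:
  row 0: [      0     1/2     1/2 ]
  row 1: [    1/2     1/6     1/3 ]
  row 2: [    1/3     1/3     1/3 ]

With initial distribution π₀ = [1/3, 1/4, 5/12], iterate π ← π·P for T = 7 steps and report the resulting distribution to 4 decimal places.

π = [0.2907, 0.3274, 0.3819]

t=0: π = [0.3333, 0.2500, 0.4167]
t=1: π = [0.2639, 0.3472, 0.3889]
t=2: π = [0.3032, 0.3194, 0.3773]
t=3: π = [0.2855, 0.3306, 0.3839]
t=4: π = [0.2933, 0.3258, 0.3809]
t=5: π = [0.2899, 0.3279, 0.3822]
t=6: π = [0.2914, 0.3270, 0.3816]
t=7: π = [0.2907, 0.3274, 0.3819]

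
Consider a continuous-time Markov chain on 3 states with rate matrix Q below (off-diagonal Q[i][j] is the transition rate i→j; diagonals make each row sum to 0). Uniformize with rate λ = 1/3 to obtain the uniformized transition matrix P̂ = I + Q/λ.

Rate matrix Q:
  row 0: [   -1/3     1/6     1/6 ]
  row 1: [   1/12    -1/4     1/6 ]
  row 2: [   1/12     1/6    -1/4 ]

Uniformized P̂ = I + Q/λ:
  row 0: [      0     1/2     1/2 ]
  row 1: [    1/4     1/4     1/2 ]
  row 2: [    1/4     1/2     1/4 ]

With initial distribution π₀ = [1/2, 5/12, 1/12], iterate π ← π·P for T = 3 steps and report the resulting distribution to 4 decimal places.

t=0: π = [0.5000, 0.4167, 0.0833]
t=1: π = [0.1250, 0.3958, 0.4792]
t=2: π = [0.2188, 0.4010, 0.3802]
t=3: π = [0.1953, 0.3997, 0.4049]

π = [0.1953, 0.3997, 0.4049]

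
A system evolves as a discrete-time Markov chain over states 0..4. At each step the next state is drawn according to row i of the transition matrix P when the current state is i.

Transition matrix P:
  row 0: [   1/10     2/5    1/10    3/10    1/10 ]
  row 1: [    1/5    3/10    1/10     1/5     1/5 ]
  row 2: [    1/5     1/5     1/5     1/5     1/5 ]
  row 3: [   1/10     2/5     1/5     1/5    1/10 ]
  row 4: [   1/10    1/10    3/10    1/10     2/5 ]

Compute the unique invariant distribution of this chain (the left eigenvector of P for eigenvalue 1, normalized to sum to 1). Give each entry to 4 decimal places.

π = [0.1453, 0.2745, 0.1788, 0.1938, 0.2076]

Balance equations π_j = Σ_i π_i·P[i][j]:
  π_0 = 1/10·π_0 + 1/5·π_1 + 1/5·π_2 + 1/10·π_3 + 1/10·π_4
  π_1 = 2/5·π_0 + 3/10·π_1 + 1/5·π_2 + 2/5·π_3 + 1/10·π_4
  π_2 = 1/10·π_0 + 1/10·π_1 + 1/5·π_2 + 1/5·π_3 + 3/10·π_4
  π_3 = 3/10·π_0 + 1/5·π_1 + 1/5·π_2 + 1/5·π_3 + 1/10·π_4
  normalize: π_0 + π_1 + π_2 + π_3 + π_4 = 1
Solving the linear system gives exactly π = [42/289, 14/51, 155/867, 56/289, 60/289].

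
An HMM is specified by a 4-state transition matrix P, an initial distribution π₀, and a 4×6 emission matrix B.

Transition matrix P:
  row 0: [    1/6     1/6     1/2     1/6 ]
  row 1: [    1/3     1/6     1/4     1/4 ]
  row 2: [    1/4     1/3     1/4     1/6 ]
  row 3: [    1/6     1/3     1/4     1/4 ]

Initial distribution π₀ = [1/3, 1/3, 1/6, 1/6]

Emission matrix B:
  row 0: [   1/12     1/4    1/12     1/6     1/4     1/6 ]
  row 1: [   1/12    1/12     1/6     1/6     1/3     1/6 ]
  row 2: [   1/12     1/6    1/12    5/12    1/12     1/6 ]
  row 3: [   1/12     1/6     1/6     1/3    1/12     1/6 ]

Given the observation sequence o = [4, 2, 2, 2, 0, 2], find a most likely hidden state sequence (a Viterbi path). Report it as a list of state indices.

t=0: δ = [8.333e-02, 1.111e-01, 1.389e-02, 1.389e-02]  (obs o_0=4)
t=1: δ = [3.086e-03, 3.086e-03, 3.472e-03, 4.630e-03]  ψ = [1, 1, 0, 1]  (obs o_1=2)
t=2: δ = [8.573e-05, 2.572e-04, 1.286e-04, 1.929e-04]  ψ = [1, 3, 0, 3]  (obs o_2=2)
t=3: δ = [7.144e-06, 1.072e-05, 5.358e-06, 1.072e-05]  ψ = [1, 3, 1, 1]  (obs o_3=2)
t=4: δ = [2.977e-07, 2.977e-07, 2.977e-07, 2.233e-07]  ψ = [1, 3, 0, 1]  (obs o_4=0)
t=5: δ = [8.269e-09, 1.654e-08, 1.240e-08, 1.240e-08]  ψ = [1, 2, 0, 1]  (obs o_5=2)
backtrack: best end state = 1; path = [1, 3, 1, 0, 2, 1]

path = [1, 3, 1, 0, 2, 1]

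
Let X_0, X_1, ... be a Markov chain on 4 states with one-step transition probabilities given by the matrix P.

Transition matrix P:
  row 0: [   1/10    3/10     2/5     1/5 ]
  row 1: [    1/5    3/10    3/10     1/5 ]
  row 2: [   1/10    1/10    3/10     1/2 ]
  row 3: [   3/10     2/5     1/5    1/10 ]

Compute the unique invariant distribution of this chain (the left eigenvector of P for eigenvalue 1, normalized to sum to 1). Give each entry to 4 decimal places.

Balance equations π_j = Σ_i π_i·P[i][j]:
  π_0 = 1/10·π_0 + 1/5·π_1 + 1/10·π_2 + 3/10·π_3
  π_1 = 3/10·π_0 + 3/10·π_1 + 1/10·π_2 + 2/5·π_3
  π_2 = 2/5·π_0 + 3/10·π_1 + 3/10·π_2 + 1/5·π_3
  normalize: π_0 + π_1 + π_2 + π_3 = 1
Solving the linear system gives exactly π = [224/1251, 335/1251, 365/1251, 109/417].

π = [0.1791, 0.2678, 0.2918, 0.2614]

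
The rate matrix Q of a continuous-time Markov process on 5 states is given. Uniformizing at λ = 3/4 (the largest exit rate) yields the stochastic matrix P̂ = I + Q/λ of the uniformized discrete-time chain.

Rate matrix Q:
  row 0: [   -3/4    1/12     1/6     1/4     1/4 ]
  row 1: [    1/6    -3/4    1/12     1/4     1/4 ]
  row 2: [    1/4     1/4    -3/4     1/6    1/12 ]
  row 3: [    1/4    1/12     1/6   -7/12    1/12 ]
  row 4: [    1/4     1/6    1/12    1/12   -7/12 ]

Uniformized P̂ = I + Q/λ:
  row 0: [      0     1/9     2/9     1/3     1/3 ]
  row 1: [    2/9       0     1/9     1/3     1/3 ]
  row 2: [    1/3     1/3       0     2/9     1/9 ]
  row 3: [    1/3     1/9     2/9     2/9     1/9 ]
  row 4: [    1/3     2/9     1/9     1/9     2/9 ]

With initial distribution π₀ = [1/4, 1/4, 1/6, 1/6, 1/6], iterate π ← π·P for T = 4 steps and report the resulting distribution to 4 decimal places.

π = [0.2382, 0.1520, 0.1477, 0.2403, 0.2218]

t=0: π = [0.2500, 0.2500, 0.1667, 0.1667, 0.1667]
t=1: π = [0.2222, 0.1389, 0.1389, 0.2593, 0.2407]
t=2: π = [0.2438, 0.1533, 0.1492, 0.2356, 0.2181]
t=3: π = [0.2350, 0.1515, 0.1478, 0.2421, 0.2236]
t=4: π = [0.2382, 0.1520, 0.1477, 0.2403, 0.2218]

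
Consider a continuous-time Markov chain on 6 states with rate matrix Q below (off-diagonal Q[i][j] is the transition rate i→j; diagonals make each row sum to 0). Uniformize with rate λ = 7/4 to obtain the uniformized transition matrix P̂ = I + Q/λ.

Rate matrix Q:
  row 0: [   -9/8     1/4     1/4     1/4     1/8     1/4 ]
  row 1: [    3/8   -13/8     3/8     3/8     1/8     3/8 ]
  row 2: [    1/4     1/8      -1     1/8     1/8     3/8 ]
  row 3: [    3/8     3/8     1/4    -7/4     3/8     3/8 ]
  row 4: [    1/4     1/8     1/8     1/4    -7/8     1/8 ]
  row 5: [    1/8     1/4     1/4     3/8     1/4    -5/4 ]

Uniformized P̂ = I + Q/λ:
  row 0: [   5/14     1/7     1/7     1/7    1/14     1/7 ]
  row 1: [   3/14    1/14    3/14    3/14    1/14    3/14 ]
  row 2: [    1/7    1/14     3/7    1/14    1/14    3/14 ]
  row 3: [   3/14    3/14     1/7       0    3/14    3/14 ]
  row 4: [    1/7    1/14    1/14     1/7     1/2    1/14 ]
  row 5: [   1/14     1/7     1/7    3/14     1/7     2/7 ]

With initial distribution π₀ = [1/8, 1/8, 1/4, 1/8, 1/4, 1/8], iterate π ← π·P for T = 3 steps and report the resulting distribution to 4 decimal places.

π = [0.1868, 0.1165, 0.1931, 0.1317, 0.1848, 0.1871]

t=0: π = [0.1250, 0.1250, 0.2500, 0.1250, 0.2500, 0.1250]
t=1: π = [0.1786, 0.1071, 0.2054, 0.1250, 0.2054, 0.1786]
t=2: π = [0.1849, 0.1148, 0.1945, 0.1307, 0.1901, 0.1849]
t=3: π = [0.1868, 0.1165, 0.1931, 0.1317, 0.1848, 0.1871]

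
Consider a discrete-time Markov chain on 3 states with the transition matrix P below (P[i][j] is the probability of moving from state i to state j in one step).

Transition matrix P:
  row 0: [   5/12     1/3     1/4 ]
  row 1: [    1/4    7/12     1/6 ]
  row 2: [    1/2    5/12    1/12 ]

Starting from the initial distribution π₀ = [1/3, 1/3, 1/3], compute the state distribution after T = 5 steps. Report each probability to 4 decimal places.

t=0: π = [0.3333, 0.3333, 0.3333]
t=1: π = [0.3889, 0.4444, 0.1667]
t=2: π = [0.3565, 0.4583, 0.1852]
t=3: π = [0.3557, 0.4633, 0.1809]
t=4: π = [0.3545, 0.4642, 0.1812]
t=5: π = [0.3544, 0.4645, 0.1811]

π = [0.3544, 0.4645, 0.1811]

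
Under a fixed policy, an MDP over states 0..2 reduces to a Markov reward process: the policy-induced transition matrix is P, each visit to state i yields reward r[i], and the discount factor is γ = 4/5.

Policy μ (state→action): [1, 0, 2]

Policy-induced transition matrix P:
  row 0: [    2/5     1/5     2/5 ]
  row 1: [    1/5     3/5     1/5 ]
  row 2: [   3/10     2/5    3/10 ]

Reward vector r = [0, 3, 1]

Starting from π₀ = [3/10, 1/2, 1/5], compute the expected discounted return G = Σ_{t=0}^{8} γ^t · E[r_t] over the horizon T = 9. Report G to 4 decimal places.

t=0: π = [0.3000, 0.5000, 0.2000], E[r] = 1.7000, γ^t·E[r] = 1.700000, running G = 1.700000
t=1: π = [0.2800, 0.4400, 0.2800], E[r] = 1.6000, γ^t·E[r] = 1.280000, running G = 2.980000
t=2: π = [0.2840, 0.4320, 0.2840], E[r] = 1.5800, γ^t·E[r] = 1.011200, running G = 3.991200
t=3: π = [0.2852, 0.4296, 0.2852], E[r] = 1.5740, γ^t·E[r] = 0.805888, running G = 4.797088
t=4: π = [0.2856, 0.4289, 0.2856], E[r] = 1.5722, γ^t·E[r] = 0.643973, running G = 5.441061
t=5: π = [0.2857, 0.4287, 0.2857], E[r] = 1.5717, γ^t·E[r] = 0.515002, running G = 5.956063
t=6: π = [0.2857, 0.4286, 0.2857], E[r] = 1.5715, γ^t·E[r] = 0.411959, running G = 6.368021
t=7: π = [0.2857, 0.4286, 0.2857], E[r] = 1.5714, γ^t·E[r] = 0.329557, running G = 6.697578
t=8: π = [0.2857, 0.4286, 0.2857], E[r] = 1.5714, γ^t·E[r] = 0.263643, running G = 6.961221

G = 6.9612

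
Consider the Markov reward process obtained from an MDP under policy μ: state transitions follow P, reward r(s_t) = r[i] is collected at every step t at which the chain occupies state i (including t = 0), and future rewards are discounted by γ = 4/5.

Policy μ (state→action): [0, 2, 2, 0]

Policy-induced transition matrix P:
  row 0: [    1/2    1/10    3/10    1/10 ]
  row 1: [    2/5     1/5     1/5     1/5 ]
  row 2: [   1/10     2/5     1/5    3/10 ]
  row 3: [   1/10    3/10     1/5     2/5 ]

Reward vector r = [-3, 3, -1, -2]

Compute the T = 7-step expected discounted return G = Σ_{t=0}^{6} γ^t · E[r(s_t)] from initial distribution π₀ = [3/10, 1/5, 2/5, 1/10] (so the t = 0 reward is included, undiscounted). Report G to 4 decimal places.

t=0: π = [0.3000, 0.2000, 0.4000, 0.1000], E[r] = -0.9000, γ^t·E[r] = -0.900000, running G = -0.900000
t=1: π = [0.2800, 0.2600, 0.2300, 0.2300], E[r] = -0.7500, γ^t·E[r] = -0.600000, running G = -1.500000
t=2: π = [0.2900, 0.2410, 0.2280, 0.2410], E[r] = -0.8570, γ^t·E[r] = -0.548480, running G = -2.048480
t=3: π = [0.2883, 0.2407, 0.2290, 0.2420], E[r] = -0.8558, γ^t·E[r] = -0.438170, running G = -2.486650
t=4: π = [0.2875, 0.2412, 0.2288, 0.2425], E[r] = -0.8529, γ^t·E[r] = -0.349327, running G = -2.835977
t=5: π = [0.2874, 0.2413, 0.2288, 0.2426], E[r] = -0.8523, γ^t·E[r] = -0.279285, running G = -3.115262
t=6: π = [0.2873, 0.2413, 0.2287, 0.2427], E[r] = -0.8522, γ^t·E[r] = -0.223400, running G = -3.338662

G = -3.3387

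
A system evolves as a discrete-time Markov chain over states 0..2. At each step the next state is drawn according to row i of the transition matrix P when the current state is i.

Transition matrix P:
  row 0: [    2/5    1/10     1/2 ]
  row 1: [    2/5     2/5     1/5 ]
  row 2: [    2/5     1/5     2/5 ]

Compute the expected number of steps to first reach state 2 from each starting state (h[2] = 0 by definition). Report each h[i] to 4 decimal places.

First-step conditioning: h[2] = 0; for i ≠ 2, h[i] = 1 + Σ_k P[i][k]·h[k].
  h[0] = 1 + 2/5·h[0] + 1/10·h[1]
  h[1] = 1 + 2/5·h[0] + 2/5·h[1]
Solving the 2×2 linear system over states ≠ 2 gives exactly h = [35/16, 25/8, 0] (h[2] = 0 is the target).

h = [2.1875, 3.1250, 0.0000]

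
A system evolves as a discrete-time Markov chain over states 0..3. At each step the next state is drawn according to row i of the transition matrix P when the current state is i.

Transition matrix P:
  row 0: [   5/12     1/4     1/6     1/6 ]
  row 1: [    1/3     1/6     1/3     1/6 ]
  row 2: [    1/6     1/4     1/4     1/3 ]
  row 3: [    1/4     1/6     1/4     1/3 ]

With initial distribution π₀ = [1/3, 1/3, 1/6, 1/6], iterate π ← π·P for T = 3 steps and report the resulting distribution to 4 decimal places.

t=0: π = [0.3333, 0.3333, 0.1667, 0.1667]
t=1: π = [0.3194, 0.2083, 0.2500, 0.2222]
t=2: π = [0.2998, 0.2141, 0.2407, 0.2454]
t=3: π = [0.2977, 0.2117, 0.2429, 0.2477]

π = [0.2977, 0.2117, 0.2429, 0.2477]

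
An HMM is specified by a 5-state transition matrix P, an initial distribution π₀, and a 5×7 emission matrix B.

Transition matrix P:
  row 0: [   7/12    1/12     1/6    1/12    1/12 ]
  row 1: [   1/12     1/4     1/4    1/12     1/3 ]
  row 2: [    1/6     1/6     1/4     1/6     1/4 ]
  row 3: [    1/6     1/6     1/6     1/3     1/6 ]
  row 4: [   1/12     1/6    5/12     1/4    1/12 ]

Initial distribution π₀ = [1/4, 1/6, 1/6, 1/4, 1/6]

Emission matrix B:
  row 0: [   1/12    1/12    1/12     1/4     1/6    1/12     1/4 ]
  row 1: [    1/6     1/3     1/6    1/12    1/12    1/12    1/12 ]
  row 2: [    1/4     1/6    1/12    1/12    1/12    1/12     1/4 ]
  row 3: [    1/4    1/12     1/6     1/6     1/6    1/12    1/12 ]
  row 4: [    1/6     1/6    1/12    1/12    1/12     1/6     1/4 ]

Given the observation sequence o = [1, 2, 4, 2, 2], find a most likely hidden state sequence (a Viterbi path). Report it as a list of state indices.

t=0: δ = [2.083e-02, 5.556e-02, 2.778e-02, 2.083e-02, 2.778e-02]  (obs o_0=1)
t=1: δ = [1.013e-03, 2.315e-03, 1.157e-03, 1.157e-03, 1.543e-03]  ψ = [0, 1, 1, 3, 1]  (obs o_1=2)
t=2: δ = [9.846e-05, 4.823e-05, 5.358e-05, 6.430e-05, 6.430e-05]  ψ = [0, 1, 4, 3, 1]  (obs o_2=4)
t=3: δ = [4.786e-06, 2.009e-06, 2.233e-06, 3.572e-06, 1.340e-06]  ψ = [0, 1, 4, 3, 1]  (obs o_3=2)
t=4: δ = [2.327e-07, 9.923e-08, 6.648e-08, 1.985e-07, 5.582e-08]  ψ = [0, 3, 0, 3, 1]  (obs o_4=2)
backtrack: best end state = 0; path = [0, 0, 0, 0, 0]

path = [0, 0, 0, 0, 0]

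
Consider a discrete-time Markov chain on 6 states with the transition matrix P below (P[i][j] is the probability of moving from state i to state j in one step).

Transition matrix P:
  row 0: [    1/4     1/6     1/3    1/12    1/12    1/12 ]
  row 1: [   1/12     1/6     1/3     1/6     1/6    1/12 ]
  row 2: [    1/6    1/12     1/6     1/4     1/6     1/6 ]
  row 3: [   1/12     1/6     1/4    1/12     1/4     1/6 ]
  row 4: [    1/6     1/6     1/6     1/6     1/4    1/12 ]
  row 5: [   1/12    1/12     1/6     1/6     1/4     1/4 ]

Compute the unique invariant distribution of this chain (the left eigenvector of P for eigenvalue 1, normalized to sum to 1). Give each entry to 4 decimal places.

Balance equations π_j = Σ_i π_i·P[i][j]:
  π_0 = 1/4·π_0 + 1/12·π_1 + 1/6·π_2 + 1/12·π_3 + 1/6·π_4 + 1/12·π_5
  π_1 = 1/6·π_0 + 1/6·π_1 + 1/12·π_2 + 1/6·π_3 + 1/6·π_4 + 1/12·π_5
  π_2 = 1/3·π_0 + 1/3·π_1 + 1/6·π_2 + 1/4·π_3 + 1/6·π_4 + 1/6·π_5
  π_3 = 1/12·π_0 + 1/6·π_1 + 1/4·π_2 + 1/12·π_3 + 1/6·π_4 + 1/6·π_5
  π_4 = 1/12·π_0 + 1/6·π_1 + 1/6·π_2 + 1/4·π_3 + 1/4·π_4 + 1/4·π_5
  normalize: π_0 + π_1 + π_2 + π_3 + π_4 + π_5 = 1
Solving the linear system gives exactly π = [29369/206459, 28128/206459, 46751/206459, 33100/206459, 3680/18769, 28631/206459].

π = [0.1423, 0.1362, 0.2264, 0.1603, 0.1961, 0.1387]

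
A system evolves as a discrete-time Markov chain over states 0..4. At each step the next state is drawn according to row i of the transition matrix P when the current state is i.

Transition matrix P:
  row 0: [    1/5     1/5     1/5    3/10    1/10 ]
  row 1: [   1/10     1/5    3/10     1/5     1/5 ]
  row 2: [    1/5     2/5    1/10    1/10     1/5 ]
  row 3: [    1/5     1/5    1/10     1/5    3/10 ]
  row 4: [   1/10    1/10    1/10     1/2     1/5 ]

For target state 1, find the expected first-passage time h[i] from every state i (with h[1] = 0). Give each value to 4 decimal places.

h = [4.7874, 0.0000, 3.9418, 4.9861, 5.4575]

First-step conditioning: h[1] = 0; for i ≠ 1, h[i] = 1 + Σ_k P[i][k]·h[k].
  h[0] = 1 + 1/5·h[0] + 1/5·h[2] + 3/10·h[3] + 1/10·h[4]
  h[2] = 1 + 1/5·h[0] + 1/10·h[2] + 1/10·h[3] + 1/5·h[4]
  h[3] = 1 + 1/5·h[0] + 1/10·h[2] + 1/5·h[3] + 3/10·h[4]
  h[4] = 1 + 1/10·h[0] + 1/10·h[2] + 1/2·h[3] + 1/5·h[4]
Solving the 4×4 linear system over states ≠ 1 gives exactly h = [2590/541, 0, 4265/1082, 5395/1082, 5905/1082] (h[1] = 0 is the target).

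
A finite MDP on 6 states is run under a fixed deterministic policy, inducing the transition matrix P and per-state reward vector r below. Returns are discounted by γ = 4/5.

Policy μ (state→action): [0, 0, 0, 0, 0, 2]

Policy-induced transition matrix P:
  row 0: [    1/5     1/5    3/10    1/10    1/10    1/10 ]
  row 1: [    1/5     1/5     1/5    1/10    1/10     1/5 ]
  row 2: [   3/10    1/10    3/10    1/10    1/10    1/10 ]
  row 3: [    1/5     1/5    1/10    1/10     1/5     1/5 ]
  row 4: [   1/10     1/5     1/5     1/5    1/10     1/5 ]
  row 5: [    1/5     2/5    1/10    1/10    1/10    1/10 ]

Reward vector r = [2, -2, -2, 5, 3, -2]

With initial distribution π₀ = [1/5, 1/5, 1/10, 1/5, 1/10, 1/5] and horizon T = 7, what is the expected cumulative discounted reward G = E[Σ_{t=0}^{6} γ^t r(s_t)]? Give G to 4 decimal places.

G = 1.2078

t=0: π = [0.2000, 0.2000, 0.1000, 0.2000, 0.1000, 0.2000], E[r] = 0.7000, γ^t·E[r] = 0.700000, running G = 0.700000
t=1: π = [0.2000, 0.2300, 0.1900, 0.1100, 0.1200, 0.1500], E[r] = 0.1700, γ^t·E[r] = 0.136000, running G = 0.836000
t=2: π = [0.2070, 0.2110, 0.2130, 0.1120, 0.1110, 0.1460], E[r] = 0.1670, γ^t·E[r] = 0.106880, running G = 0.942880
t=3: π = [0.2102, 0.2079, 0.2162, 0.1111, 0.1112, 0.1434], E[r] = 0.1745, γ^t·E[r] = 0.089344, running G = 1.032224
t=4: π = [0.2105, 0.2071, 0.2172, 0.1111, 0.1111, 0.1430], E[r] = 0.1754, γ^t·E[r] = 0.071840, running G = 1.104064
t=5: π = [0.2106, 0.2069, 0.2174, 0.1111, 0.1111, 0.1429], E[r] = 0.1758, γ^t·E[r] = 0.057596, running G = 1.161660
t=6: π = [0.2106, 0.2069, 0.2174, 0.1111, 0.1111, 0.1429], E[r] = 0.1758, γ^t·E[r] = 0.046093, running G = 1.207753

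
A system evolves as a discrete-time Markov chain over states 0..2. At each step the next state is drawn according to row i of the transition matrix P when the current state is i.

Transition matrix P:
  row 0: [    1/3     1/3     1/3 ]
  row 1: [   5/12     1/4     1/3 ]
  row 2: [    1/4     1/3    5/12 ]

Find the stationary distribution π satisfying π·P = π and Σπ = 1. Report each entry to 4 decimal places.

Balance equations π_j = Σ_i π_i·P[i][j]:
  π_0 = 1/3·π_0 + 5/12·π_1 + 1/4·π_2
  π_1 = 1/3·π_0 + 1/4·π_1 + 1/3·π_2
  normalize: π_0 + π_1 + π_2 = 1
Solving the linear system gives exactly π = [47/143, 4/13, 4/11].

π = [0.3287, 0.3077, 0.3636]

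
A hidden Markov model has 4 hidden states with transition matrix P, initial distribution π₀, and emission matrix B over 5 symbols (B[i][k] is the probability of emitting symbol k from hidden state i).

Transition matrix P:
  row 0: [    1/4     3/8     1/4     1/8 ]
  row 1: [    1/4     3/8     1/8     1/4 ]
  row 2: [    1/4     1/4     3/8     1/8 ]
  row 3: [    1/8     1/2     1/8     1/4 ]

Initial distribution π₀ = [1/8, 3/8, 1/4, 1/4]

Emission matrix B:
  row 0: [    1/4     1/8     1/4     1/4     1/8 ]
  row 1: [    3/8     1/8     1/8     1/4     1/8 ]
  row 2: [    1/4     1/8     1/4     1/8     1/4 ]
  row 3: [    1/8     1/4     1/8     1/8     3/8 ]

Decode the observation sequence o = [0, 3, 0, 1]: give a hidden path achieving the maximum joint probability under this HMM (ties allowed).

path = [1, 1, 1, 3]

t=0: δ = [3.125e-02, 1.406e-01, 6.250e-02, 3.125e-02]  (obs o_0=0)
t=1: δ = [8.789e-03, 1.318e-02, 2.930e-03, 4.395e-03]  ψ = [1, 1, 2, 1]  (obs o_1=3)
t=2: δ = [8.240e-04, 1.854e-03, 5.493e-04, 4.120e-04]  ψ = [1, 1, 0, 1]  (obs o_2=0)
t=3: δ = [5.794e-05, 8.690e-05, 2.897e-05, 1.159e-04]  ψ = [1, 1, 1, 1]  (obs o_3=1)
backtrack: best end state = 3; path = [1, 1, 1, 3]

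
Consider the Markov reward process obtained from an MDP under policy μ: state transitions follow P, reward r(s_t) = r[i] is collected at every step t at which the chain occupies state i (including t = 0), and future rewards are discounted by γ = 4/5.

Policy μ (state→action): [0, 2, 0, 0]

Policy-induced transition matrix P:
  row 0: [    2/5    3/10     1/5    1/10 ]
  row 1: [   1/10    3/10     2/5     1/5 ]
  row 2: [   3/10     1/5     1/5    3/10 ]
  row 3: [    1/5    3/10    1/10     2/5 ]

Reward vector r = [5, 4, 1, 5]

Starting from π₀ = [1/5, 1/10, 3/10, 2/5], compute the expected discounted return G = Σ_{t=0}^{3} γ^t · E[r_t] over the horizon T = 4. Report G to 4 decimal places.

G = 11.2955

t=0: π = [0.2000, 0.1000, 0.3000, 0.4000], E[r] = 3.7000, γ^t·E[r] = 3.700000, running G = 3.700000
t=1: π = [0.2600, 0.2700, 0.1800, 0.2900], E[r] = 4.0100, γ^t·E[r] = 3.208000, running G = 6.908000
t=2: π = [0.2430, 0.2820, 0.2250, 0.2500], E[r] = 3.8180, γ^t·E[r] = 2.443520, running G = 9.351520
t=3: π = [0.2429, 0.2775, 0.2314, 0.2482], E[r] = 3.7969, γ^t·E[r] = 1.944013, running G = 11.295533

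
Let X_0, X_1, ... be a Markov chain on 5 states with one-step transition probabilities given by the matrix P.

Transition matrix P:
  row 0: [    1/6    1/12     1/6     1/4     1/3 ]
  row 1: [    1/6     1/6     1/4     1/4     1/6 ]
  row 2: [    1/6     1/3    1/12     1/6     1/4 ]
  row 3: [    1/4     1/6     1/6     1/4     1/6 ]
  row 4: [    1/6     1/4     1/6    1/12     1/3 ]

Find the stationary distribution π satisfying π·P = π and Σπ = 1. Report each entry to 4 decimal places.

π = [0.1828, 0.2008, 0.1693, 0.1936, 0.2535]

Balance equations π_j = Σ_i π_i·P[i][j]:
  π_0 = 1/6·π_0 + 1/6·π_1 + 1/6·π_2 + 1/4·π_3 + 1/6·π_4
  π_1 = 1/12·π_0 + 1/6·π_1 + 1/3·π_2 + 1/6·π_3 + 1/4·π_4
  π_2 = 1/6·π_0 + 1/4·π_1 + 1/12·π_2 + 1/6·π_3 + 1/6·π_4
  π_3 = 1/4·π_0 + 1/4·π_1 + 1/6·π_2 + 1/4·π_3 + 1/12·π_4
  normalize: π_0 + π_1 + π_2 + π_3 + π_4 = 1
Solving the linear system gives exactly π = [1231/6734, 52/259, 570/3367, 652/3367, 1707/6734].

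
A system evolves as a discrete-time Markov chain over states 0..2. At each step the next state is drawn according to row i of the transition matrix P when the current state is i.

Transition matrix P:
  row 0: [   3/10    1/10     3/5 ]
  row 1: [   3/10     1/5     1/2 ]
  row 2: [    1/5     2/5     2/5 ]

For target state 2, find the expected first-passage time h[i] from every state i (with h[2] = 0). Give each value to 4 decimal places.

h = [1.6981, 1.8868, 0.0000]

First-step conditioning: h[2] = 0; for i ≠ 2, h[i] = 1 + Σ_k P[i][k]·h[k].
  h[0] = 1 + 3/10·h[0] + 1/10·h[1]
  h[1] = 1 + 3/10·h[0] + 1/5·h[1]
Solving the 2×2 linear system over states ≠ 2 gives exactly h = [90/53, 100/53, 0] (h[2] = 0 is the target).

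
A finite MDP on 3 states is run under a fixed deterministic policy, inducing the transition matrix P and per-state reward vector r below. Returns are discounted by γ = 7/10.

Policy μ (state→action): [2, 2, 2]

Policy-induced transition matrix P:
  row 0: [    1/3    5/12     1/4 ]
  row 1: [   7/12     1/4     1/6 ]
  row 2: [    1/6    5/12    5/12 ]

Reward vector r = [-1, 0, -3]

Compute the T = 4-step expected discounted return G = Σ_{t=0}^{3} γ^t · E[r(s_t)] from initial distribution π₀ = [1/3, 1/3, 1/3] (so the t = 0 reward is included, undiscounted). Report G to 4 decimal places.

t=0: π = [0.3333, 0.3333, 0.3333], E[r] = -1.3333, γ^t·E[r] = -1.333333, running G = -1.333333
t=1: π = [0.3611, 0.3611, 0.2778], E[r] = -1.1944, γ^t·E[r] = -0.836111, running G = -2.169444
t=2: π = [0.3773, 0.3565, 0.2662], E[r] = -1.1759, γ^t·E[r] = -0.576204, running G = -2.745648
t=3: π = [0.3781, 0.3573, 0.2647], E[r] = -1.1721, γ^t·E[r] = -0.402019, running G = -3.147667

G = -3.1477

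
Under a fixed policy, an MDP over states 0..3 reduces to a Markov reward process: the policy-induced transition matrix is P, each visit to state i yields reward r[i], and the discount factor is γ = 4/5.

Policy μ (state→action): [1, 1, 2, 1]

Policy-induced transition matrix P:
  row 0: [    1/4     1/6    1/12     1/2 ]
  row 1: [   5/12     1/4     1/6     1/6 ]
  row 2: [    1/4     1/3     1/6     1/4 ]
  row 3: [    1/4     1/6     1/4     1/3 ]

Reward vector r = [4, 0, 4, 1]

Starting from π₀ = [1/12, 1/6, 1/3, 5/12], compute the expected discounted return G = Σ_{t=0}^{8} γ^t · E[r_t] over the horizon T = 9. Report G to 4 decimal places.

G = 9.2763

t=0: π = [0.0833, 0.1667, 0.3333, 0.4167], E[r] = 2.0833, γ^t·E[r] = 2.083333, running G = 2.083333
t=1: π = [0.2778, 0.2361, 0.1944, 0.2917], E[r] = 2.1806, γ^t·E[r] = 1.744444, running G = 3.827778
t=2: π = [0.2894, 0.2188, 0.1678, 0.3241], E[r] = 2.1528, γ^t·E[r] = 1.377778, running G = 5.205556
t=3: π = [0.2865, 0.2129, 0.1696, 0.3311], E[r] = 2.1552, γ^t·E[r] = 1.103457, running G = 6.309012
t=4: π = [0.2855, 0.2127, 0.1704, 0.3315], E[r] = 2.1549, γ^t·E[r] = 0.882660, running G = 7.191672
t=5: π = [0.2854, 0.2128, 0.1705, 0.3313], E[r] = 2.1550, γ^t·E[r] = 0.706165, running G = 7.897837
t=6: π = [0.2855, 0.2128, 0.1705, 0.3312], E[r] = 2.1550, γ^t·E[r] = 0.564929, running G = 8.462766
t=7: π = [0.2855, 0.2128, 0.1705, 0.3312], E[r] = 2.1550, γ^t·E[r] = 0.451944, running G = 8.914710
t=8: π = [0.2855, 0.2128, 0.1705, 0.3312], E[r] = 2.1550, γ^t·E[r] = 0.361555, running G = 9.276265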